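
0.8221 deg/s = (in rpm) 0.137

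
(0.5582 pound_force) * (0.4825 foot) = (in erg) 3.652e+06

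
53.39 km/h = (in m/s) 14.83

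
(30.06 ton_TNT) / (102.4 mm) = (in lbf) 2.761e+11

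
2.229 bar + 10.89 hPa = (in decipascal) 2.24e+06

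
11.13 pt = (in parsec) 1.272e-19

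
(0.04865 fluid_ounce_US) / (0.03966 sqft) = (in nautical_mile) 2.108e-07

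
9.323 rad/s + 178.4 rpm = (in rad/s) 28.01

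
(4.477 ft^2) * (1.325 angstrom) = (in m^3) 5.511e-11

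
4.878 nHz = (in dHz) 4.878e-08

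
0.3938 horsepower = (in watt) 293.7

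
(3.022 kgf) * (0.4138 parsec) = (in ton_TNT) 9.044e+07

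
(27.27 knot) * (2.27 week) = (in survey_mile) 1.197e+04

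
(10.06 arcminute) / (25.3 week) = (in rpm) 1.826e-09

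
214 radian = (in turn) 34.06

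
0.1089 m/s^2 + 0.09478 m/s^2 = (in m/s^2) 0.2037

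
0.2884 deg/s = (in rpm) 0.04807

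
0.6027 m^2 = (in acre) 0.0001489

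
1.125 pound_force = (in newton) 5.004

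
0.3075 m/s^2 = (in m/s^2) 0.3075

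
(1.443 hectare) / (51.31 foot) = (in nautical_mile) 0.4982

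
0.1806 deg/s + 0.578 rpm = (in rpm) 0.6081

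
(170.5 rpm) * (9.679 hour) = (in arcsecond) 1.283e+11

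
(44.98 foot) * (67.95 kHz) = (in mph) 2.084e+06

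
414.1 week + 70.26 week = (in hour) 8.137e+04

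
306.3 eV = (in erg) 4.907e-10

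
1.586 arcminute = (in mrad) 0.4613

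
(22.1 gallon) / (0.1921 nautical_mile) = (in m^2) 0.0002351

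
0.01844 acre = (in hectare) 0.007462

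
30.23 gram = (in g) 30.23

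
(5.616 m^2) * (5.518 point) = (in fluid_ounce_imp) 384.8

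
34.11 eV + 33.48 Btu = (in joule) 3.532e+04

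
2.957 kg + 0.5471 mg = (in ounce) 104.3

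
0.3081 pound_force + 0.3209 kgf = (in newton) 4.517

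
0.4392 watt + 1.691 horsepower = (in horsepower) 1.692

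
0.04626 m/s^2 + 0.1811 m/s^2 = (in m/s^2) 0.2274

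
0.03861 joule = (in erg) 3.861e+05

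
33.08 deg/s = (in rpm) 5.513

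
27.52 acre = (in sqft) 1.199e+06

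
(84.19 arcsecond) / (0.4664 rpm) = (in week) 1.382e-08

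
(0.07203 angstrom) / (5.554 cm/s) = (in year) 4.112e-18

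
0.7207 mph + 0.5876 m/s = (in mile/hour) 2.035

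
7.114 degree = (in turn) 0.01976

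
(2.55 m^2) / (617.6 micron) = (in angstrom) 4.129e+13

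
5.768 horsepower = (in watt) 4301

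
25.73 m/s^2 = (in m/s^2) 25.73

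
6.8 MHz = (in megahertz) 6.8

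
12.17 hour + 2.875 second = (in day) 0.5071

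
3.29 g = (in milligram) 3290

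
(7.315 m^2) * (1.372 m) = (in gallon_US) 2651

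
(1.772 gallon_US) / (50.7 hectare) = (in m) 1.323e-08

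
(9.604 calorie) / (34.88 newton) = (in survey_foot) 3.78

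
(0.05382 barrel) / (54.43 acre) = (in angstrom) 388.5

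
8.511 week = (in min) 8.579e+04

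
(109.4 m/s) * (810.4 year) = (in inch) 1.101e+14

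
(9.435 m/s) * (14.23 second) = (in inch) 5286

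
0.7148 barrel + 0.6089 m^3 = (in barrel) 4.545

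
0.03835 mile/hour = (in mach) 5.035e-05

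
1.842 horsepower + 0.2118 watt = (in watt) 1374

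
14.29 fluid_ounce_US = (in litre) 0.4226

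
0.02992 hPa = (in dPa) 29.92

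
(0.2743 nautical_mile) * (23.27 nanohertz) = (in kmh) 4.256e-05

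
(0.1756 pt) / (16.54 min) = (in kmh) 2.247e-07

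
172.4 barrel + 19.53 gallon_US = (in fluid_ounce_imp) 9.673e+05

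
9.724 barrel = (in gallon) 408.4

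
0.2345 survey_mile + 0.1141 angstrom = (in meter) 377.4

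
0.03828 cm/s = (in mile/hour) 0.0008563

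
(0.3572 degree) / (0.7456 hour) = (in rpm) 2.218e-05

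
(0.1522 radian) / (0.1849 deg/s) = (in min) 0.786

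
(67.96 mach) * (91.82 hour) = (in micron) 7.649e+15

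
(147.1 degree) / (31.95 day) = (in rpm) 8.881e-06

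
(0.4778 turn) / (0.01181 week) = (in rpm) 0.004014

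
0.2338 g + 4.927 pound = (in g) 2235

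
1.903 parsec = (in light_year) 6.207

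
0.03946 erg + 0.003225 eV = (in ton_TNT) 9.431e-19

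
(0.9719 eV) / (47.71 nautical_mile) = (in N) 1.762e-24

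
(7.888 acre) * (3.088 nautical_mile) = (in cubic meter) 1.826e+08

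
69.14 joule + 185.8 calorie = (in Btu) 0.8024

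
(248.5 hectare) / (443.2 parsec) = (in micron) 1.817e-07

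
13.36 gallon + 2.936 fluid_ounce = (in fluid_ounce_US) 1713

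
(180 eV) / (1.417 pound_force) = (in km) 4.575e-21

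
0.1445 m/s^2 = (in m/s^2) 0.1445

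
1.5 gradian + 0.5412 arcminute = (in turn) 0.003775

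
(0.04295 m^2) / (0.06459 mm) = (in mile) 0.4132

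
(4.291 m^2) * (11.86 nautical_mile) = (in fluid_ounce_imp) 3.317e+09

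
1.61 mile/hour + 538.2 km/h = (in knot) 292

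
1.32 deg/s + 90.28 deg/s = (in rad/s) 1.599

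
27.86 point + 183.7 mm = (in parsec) 6.272e-18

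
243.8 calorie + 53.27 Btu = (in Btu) 54.24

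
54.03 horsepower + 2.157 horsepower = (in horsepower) 56.19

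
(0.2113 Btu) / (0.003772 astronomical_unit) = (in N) 3.951e-07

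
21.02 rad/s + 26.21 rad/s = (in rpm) 451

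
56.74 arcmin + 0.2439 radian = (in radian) 0.2604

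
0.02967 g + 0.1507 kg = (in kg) 0.1507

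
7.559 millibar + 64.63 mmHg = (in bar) 0.09373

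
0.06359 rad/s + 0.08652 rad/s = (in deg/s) 8.601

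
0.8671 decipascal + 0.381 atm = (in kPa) 38.6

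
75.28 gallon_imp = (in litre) 342.2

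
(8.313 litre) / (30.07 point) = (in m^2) 0.7837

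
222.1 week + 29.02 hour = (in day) 1556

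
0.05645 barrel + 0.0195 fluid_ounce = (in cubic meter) 0.008975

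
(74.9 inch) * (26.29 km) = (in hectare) 5.002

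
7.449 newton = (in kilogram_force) 0.7596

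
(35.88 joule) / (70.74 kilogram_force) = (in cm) 5.172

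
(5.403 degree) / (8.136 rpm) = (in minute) 0.001845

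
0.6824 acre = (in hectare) 0.2762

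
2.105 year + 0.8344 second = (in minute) 1.106e+06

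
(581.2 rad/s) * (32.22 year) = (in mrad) 5.906e+14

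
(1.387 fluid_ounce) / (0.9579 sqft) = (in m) 0.0004609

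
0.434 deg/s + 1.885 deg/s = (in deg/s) 2.319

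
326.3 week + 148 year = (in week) 8043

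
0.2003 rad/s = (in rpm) 1.913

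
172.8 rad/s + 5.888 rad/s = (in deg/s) 1.024e+04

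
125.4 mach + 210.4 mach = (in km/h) 4.116e+05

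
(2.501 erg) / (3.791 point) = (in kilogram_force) 1.907e-05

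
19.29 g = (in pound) 0.04253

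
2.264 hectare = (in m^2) 2.264e+04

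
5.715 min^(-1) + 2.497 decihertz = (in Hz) 0.3449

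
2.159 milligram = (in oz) 7.616e-05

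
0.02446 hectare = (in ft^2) 2633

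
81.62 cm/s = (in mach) 0.002397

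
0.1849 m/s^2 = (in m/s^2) 0.1849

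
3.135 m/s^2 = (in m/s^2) 3.135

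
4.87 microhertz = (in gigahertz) 4.87e-15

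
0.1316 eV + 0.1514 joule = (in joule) 0.1514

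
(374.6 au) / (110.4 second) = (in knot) 9.867e+11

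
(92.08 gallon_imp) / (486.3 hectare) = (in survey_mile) 5.349e-11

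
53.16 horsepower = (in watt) 3.964e+04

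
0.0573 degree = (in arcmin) 3.438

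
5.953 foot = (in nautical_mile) 0.0009797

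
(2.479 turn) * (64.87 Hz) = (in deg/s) 5.789e+04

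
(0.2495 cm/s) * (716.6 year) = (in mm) 5.638e+10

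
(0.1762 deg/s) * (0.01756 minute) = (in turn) 0.0005157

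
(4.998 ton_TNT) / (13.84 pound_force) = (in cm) 3.397e+10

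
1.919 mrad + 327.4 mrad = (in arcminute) 1132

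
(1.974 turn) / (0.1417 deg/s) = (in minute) 83.59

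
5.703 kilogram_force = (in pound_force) 12.57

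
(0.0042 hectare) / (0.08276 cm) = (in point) 1.439e+08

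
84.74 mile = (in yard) 1.491e+05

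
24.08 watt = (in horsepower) 0.03229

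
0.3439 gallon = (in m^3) 0.001302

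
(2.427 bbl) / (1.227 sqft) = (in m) 3.385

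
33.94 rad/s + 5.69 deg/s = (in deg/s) 1950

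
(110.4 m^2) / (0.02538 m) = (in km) 4.35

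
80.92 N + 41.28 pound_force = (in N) 264.5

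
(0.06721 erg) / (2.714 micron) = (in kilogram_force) 0.0002525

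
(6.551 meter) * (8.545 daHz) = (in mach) 1.644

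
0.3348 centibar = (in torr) 2.511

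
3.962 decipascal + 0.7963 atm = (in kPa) 80.69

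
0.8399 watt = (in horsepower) 0.001126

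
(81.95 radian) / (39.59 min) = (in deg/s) 1.977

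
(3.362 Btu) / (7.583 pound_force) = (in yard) 115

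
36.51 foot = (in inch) 438.1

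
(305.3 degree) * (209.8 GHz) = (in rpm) 1.068e+13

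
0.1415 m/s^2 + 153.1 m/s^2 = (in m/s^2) 153.2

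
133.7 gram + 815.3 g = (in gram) 949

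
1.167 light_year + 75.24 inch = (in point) 3.13e+19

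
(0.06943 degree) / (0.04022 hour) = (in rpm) 7.992e-05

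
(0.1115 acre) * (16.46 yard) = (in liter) 6.791e+06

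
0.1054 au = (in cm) 1.577e+12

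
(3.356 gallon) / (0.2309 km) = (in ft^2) 0.0005922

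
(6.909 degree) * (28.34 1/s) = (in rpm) 32.63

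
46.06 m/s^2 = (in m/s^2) 46.06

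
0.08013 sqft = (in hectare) 7.444e-07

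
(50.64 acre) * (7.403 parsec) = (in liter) 4.681e+25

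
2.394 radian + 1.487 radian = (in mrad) 3881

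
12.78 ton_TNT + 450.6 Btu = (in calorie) 1.278e+10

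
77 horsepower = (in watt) 5.742e+04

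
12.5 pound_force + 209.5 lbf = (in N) 987.5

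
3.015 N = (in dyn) 3.015e+05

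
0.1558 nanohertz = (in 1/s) 1.558e-10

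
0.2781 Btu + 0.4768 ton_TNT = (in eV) 1.245e+28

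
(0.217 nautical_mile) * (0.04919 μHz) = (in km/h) 7.117e-05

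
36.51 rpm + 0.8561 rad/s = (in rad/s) 4.679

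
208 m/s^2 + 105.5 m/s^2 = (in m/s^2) 313.5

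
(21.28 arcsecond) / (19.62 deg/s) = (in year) 9.554e-12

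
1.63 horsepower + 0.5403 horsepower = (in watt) 1618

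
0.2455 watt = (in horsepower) 0.0003292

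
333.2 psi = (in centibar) 2297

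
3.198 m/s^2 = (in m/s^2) 3.198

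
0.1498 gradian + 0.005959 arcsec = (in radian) 0.002353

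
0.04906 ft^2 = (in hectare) 4.558e-07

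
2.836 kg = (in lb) 6.252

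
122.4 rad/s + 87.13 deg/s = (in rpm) 1183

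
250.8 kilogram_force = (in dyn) 2.46e+08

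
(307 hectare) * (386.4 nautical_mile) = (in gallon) 5.804e+14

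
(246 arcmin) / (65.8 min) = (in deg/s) 0.001039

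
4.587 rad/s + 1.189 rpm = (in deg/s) 269.9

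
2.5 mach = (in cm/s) 8.512e+04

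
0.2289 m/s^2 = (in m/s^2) 0.2289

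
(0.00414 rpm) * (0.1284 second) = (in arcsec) 11.48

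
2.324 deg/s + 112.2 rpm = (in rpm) 112.6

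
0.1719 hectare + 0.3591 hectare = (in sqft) 5.716e+04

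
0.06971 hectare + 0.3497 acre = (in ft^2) 2.274e+04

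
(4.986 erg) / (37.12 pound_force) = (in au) 2.019e-20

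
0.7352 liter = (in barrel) 0.004624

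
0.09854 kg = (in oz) 3.476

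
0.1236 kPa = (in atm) 0.00122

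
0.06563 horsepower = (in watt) 48.94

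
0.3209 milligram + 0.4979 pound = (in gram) 225.8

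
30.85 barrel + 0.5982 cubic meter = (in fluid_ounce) 1.861e+05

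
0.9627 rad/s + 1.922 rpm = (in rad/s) 1.164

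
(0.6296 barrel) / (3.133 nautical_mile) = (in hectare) 1.725e-09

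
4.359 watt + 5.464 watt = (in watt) 9.823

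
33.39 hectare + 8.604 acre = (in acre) 91.11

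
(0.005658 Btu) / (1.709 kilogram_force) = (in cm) 35.62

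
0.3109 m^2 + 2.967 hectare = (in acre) 7.332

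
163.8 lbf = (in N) 728.6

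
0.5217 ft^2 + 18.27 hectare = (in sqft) 1.967e+06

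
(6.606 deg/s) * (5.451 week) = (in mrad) 3.801e+08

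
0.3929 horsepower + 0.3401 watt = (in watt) 293.3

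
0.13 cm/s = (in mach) 3.818e-06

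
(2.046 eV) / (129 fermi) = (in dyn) 0.2541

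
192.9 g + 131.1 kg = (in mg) 1.313e+08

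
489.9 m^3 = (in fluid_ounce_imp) 1.724e+07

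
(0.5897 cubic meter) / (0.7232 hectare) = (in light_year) 8.619e-21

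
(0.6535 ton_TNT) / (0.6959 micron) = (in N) 3.929e+15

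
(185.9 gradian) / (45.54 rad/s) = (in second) 0.06412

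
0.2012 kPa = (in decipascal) 2012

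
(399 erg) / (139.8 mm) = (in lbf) 6.416e-05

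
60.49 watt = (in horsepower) 0.08112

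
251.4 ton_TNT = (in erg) 1.052e+19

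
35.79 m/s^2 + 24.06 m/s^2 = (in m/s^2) 59.85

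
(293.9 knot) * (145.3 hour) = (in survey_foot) 2.595e+08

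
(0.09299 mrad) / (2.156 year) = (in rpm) 1.306e-11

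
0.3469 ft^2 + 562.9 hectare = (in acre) 1391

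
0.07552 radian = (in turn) 0.01202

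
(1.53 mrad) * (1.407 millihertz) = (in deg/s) 0.0001233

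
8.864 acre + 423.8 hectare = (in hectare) 427.4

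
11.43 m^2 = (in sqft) 123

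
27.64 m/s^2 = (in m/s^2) 27.64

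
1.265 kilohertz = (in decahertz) 126.5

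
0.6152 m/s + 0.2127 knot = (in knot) 1.409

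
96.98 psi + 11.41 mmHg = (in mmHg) 5027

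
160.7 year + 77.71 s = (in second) 5.068e+09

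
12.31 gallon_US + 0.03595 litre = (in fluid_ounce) 1577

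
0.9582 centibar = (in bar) 0.009582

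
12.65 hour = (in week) 0.0753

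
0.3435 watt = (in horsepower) 0.0004606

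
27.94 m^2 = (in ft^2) 300.7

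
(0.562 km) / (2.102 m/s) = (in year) 8.478e-06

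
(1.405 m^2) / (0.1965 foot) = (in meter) 23.46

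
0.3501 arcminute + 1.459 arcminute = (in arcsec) 108.5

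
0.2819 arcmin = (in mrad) 0.082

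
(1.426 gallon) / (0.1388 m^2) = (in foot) 0.1276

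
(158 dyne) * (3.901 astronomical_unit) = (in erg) 9.221e+15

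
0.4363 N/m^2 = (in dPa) 4.363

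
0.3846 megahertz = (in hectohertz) 3846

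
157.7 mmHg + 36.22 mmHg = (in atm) 0.2552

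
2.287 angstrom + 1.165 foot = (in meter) 0.3551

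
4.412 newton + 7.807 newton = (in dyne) 1.222e+06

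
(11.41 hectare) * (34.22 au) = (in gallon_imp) 1.285e+20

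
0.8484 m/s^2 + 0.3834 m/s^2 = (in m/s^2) 1.232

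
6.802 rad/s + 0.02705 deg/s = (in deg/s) 389.8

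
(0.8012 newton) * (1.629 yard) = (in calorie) 0.2852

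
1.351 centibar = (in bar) 0.01351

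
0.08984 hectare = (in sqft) 9670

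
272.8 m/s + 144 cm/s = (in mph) 613.5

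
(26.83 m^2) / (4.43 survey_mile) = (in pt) 10.67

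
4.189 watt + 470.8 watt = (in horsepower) 0.637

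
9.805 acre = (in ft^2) 4.271e+05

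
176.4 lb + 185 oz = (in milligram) 8.526e+07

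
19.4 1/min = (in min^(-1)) 19.4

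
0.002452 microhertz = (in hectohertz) 2.452e-11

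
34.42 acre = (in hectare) 13.93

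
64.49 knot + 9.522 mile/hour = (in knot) 72.76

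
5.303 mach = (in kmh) 6500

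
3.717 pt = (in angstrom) 1.311e+07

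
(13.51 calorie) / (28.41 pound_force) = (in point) 1268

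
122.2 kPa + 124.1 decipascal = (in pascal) 1.222e+05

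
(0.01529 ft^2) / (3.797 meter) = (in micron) 374.1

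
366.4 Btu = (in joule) 3.866e+05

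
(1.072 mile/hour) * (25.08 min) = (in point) 2.044e+06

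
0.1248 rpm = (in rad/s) 0.01307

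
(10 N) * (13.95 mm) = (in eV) 8.707e+17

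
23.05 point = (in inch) 0.3201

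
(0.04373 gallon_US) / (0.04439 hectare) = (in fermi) 3.729e+08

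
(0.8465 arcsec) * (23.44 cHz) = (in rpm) 9.186e-06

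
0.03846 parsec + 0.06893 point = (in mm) 1.187e+18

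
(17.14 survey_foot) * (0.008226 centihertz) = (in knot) 0.0008354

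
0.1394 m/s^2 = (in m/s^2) 0.1394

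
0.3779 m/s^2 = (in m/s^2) 0.3779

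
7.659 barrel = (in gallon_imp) 267.9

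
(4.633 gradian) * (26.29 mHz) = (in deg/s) 0.1096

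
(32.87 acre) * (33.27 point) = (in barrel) 9820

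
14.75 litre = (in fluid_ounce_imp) 519.1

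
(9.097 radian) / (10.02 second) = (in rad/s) 0.9079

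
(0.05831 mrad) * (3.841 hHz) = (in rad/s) 0.0224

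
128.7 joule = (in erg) 1.287e+09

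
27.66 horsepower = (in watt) 2.063e+04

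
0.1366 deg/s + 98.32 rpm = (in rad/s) 10.3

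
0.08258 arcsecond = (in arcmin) 0.001376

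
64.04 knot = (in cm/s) 3295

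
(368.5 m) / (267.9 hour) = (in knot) 0.0007427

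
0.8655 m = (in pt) 2453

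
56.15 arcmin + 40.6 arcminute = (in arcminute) 96.75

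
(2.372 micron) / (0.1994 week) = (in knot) 3.823e-11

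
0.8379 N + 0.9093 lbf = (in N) 4.883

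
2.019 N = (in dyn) 2.019e+05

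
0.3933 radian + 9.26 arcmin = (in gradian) 25.21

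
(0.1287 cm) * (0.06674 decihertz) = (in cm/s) 0.0008589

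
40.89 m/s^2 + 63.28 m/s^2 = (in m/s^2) 104.2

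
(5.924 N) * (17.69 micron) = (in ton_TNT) 2.505e-14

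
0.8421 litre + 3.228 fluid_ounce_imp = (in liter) 0.9338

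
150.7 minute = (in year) 0.0002867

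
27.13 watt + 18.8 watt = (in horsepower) 0.06159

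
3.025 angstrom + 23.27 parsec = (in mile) 4.462e+14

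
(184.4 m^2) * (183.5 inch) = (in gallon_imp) 1.891e+05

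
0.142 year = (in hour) 1244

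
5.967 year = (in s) 1.882e+08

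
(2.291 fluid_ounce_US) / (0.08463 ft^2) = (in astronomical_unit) 5.76e-14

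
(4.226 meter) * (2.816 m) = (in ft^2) 128.1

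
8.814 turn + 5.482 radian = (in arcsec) 1.255e+07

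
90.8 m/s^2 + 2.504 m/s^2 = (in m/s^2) 93.3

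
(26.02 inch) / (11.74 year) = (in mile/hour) 3.993e-09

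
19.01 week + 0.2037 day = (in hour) 3199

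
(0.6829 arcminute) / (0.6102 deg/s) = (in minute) 0.0003109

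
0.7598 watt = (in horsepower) 0.001019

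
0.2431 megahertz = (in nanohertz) 2.431e+14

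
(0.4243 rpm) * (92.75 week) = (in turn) 3.967e+05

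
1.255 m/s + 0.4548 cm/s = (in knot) 2.448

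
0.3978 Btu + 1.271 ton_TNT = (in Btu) 5.04e+06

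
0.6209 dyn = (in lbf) 1.396e-06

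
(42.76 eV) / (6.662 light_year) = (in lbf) 2.444e-35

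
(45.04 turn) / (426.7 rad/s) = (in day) 7.676e-06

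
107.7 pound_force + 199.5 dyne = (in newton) 479.1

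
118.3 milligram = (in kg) 0.0001183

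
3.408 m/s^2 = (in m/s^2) 3.408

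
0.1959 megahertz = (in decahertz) 1.959e+04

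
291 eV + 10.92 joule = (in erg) 1.092e+08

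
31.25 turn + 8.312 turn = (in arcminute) 8.545e+05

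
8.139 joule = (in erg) 8.139e+07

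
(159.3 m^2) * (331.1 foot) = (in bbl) 1.011e+05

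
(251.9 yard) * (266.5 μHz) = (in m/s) 0.06138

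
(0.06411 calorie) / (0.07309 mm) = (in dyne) 3.67e+08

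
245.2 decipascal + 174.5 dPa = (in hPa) 0.4197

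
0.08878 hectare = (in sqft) 9556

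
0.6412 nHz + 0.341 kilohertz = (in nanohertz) 3.41e+11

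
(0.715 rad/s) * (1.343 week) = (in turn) 9.243e+04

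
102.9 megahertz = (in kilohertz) 1.029e+05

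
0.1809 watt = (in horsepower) 0.0002426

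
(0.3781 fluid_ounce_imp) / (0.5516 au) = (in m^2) 1.302e-16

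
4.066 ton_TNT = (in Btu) 1.612e+07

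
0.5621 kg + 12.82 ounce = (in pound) 2.04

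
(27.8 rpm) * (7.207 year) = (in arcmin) 2.275e+12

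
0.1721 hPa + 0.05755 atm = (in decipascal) 5.848e+04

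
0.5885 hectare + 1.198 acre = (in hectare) 1.073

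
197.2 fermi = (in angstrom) 0.001972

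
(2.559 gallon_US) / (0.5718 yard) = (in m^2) 0.01853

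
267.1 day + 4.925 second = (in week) 38.16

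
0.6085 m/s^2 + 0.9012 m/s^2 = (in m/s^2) 1.51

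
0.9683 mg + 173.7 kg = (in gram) 1.737e+05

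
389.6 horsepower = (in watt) 2.905e+05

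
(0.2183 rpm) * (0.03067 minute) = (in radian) 0.04207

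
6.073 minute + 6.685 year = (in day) 2440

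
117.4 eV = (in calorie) 4.496e-18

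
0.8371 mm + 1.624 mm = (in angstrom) 2.461e+07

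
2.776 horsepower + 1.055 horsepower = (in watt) 2857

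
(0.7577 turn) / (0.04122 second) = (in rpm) 1103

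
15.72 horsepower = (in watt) 1.172e+04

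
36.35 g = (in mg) 3.635e+04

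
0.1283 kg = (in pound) 0.2829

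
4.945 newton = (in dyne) 4.945e+05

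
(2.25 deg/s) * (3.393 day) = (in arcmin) 3.958e+07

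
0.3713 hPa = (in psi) 0.005385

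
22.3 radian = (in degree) 1278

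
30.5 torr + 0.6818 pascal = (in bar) 0.04067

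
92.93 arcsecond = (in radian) 0.0004505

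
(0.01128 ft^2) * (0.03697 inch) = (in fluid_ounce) 0.03328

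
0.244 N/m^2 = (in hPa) 0.00244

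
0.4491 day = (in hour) 10.78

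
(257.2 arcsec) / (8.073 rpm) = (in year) 4.677e-11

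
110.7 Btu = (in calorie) 2.791e+04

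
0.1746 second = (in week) 2.887e-07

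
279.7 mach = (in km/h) 3.429e+05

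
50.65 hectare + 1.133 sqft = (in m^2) 5.065e+05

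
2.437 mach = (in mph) 1856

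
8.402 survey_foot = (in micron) 2.561e+06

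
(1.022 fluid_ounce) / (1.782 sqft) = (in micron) 182.6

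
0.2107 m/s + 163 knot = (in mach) 0.2469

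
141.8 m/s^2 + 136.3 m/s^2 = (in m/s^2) 278.1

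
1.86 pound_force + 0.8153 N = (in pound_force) 2.043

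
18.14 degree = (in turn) 0.05039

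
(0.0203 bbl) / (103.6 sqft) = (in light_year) 3.544e-20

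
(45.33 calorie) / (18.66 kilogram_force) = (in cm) 103.6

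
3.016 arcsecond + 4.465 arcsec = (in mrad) 0.03627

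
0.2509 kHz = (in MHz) 0.0002509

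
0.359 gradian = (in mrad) 5.639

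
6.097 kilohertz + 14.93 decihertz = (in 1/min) 3.659e+05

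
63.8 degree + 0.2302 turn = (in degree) 146.7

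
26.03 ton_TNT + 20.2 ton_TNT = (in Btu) 1.833e+08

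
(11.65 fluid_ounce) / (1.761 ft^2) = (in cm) 0.2106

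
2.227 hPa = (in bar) 0.002227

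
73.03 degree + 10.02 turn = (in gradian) 4089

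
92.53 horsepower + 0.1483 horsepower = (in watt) 6.911e+04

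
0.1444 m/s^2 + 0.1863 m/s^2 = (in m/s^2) 0.3307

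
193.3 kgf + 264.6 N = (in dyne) 2.16e+08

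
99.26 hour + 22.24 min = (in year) 0.01137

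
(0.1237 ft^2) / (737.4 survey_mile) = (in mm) 9.684e-06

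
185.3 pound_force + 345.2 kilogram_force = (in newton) 4210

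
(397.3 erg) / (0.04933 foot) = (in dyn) 264.2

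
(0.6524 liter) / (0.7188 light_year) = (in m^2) 9.594e-20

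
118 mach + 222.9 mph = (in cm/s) 4.028e+06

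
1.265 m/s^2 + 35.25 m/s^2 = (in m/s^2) 36.52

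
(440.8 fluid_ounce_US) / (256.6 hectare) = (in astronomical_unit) 3.396e-20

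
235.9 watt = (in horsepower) 0.3163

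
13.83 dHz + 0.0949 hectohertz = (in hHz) 0.1087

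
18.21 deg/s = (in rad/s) 0.3178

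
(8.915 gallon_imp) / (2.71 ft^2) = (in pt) 456.3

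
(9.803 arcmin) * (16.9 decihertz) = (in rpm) 0.04602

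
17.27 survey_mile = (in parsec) 9.007e-13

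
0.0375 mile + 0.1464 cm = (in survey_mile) 0.0375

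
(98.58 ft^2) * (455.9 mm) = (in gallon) 1103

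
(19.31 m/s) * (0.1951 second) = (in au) 2.518e-11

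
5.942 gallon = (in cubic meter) 0.02249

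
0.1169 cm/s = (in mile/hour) 0.002615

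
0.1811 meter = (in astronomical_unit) 1.211e-12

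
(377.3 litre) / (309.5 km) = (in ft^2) 1.312e-05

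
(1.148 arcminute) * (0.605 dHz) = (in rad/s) 2.02e-05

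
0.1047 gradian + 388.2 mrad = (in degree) 22.34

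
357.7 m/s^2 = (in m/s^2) 357.7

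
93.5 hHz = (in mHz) 9.35e+06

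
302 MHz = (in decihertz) 3.02e+09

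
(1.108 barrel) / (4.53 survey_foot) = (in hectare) 1.276e-05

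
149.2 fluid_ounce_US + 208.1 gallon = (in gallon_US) 209.3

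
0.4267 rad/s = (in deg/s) 24.45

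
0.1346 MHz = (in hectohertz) 1346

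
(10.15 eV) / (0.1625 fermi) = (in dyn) 1001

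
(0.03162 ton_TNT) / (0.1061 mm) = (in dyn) 1.247e+17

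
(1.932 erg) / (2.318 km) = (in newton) 8.335e-11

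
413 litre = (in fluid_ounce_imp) 1.454e+04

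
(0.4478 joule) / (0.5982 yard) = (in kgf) 0.08348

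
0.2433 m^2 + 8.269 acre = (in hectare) 3.346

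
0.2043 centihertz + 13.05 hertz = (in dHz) 130.5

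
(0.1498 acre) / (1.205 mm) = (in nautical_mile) 271.6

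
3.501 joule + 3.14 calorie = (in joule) 16.64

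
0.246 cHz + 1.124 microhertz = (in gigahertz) 2.461e-12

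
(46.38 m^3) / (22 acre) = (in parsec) 1.688e-20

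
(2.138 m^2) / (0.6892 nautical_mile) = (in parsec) 5.428e-20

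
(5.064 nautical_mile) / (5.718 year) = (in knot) 0.0001011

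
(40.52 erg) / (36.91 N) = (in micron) 0.1098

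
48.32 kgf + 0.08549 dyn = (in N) 473.9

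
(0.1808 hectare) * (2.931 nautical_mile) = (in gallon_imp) 2.159e+09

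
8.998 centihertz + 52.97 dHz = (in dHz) 53.87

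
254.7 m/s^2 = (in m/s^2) 254.7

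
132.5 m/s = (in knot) 257.6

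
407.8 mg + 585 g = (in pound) 1.291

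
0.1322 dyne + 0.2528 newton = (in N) 0.2528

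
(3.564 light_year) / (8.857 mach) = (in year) 3.545e+05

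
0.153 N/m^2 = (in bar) 1.53e-06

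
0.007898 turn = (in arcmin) 170.6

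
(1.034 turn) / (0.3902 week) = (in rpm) 0.0002629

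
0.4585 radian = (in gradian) 29.19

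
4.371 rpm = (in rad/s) 0.4577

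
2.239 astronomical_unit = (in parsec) 1.085e-05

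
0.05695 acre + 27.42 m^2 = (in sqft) 2776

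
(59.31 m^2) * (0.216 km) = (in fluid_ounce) 4.332e+08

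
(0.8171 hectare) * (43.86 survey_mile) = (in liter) 5.768e+11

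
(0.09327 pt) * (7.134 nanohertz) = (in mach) 6.894e-16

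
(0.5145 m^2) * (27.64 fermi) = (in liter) 1.422e-11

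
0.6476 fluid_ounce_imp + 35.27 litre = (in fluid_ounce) 1193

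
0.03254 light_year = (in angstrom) 3.079e+24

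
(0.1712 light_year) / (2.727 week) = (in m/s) 9.82e+08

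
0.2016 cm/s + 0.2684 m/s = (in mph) 0.6049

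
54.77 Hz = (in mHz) 5.477e+04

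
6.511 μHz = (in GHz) 6.511e-15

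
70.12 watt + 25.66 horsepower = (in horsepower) 25.75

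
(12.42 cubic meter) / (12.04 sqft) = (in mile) 0.006899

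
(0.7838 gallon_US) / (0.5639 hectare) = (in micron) 0.5262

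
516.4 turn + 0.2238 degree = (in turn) 516.4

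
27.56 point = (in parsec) 3.151e-19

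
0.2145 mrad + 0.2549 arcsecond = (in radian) 0.0002157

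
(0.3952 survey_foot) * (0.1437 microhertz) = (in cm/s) 1.731e-06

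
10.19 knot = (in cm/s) 524.2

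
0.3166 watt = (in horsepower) 0.0004246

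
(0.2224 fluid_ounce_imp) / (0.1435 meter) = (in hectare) 4.404e-09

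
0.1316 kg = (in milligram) 1.316e+05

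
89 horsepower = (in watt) 6.637e+04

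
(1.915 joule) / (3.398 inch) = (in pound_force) 4.988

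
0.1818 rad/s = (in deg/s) 10.42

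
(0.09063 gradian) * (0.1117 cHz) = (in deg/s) 9.111e-05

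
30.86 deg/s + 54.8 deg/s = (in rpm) 14.28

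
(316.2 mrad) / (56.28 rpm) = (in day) 6.21e-07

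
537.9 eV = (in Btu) 8.168e-20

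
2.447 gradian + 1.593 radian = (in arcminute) 5608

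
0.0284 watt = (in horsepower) 3.809e-05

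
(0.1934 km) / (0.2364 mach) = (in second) 2.403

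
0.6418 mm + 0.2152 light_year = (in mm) 2.036e+18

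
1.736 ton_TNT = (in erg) 7.263e+16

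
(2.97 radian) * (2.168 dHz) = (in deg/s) 36.89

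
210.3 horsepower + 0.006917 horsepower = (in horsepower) 210.3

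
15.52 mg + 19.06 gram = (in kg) 0.01908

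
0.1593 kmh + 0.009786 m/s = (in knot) 0.105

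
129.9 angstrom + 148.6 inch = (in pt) 1.07e+04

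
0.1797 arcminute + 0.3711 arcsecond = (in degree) 0.003098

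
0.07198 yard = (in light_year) 6.957e-18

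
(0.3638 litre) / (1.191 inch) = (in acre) 2.972e-06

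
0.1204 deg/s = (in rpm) 0.02007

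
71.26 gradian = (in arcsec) 2.309e+05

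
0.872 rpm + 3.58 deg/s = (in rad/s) 0.1538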